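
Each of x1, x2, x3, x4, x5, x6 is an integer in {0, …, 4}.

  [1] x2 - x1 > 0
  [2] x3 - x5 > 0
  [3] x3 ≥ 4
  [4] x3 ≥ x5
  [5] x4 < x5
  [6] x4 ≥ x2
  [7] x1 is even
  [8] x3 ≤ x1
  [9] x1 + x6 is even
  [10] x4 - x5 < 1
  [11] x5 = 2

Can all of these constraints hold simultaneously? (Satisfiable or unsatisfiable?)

Unsatisfiable

Constraints 1, 2, 5, 6, and 8 give x2 ≤ x4, x4 < x5, x5 < x3, x3 ≤ x1, x1 < x2. Chaining: x2 ≤ x4 < x5 < x3 ≤ x1 < x2, which forces x2 < x2 — impossible.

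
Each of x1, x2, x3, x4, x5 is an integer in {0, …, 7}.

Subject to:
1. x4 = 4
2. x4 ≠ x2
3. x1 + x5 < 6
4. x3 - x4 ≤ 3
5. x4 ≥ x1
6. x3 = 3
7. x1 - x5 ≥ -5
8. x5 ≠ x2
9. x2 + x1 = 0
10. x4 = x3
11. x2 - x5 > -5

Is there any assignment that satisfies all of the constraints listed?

Unsatisfiable

Constraint 1 fixes x4 = 4 and constraint 6 fixes x3 = 3, but constraint 10 requires x4 = x3. Since 4 ≠ 3, contradiction.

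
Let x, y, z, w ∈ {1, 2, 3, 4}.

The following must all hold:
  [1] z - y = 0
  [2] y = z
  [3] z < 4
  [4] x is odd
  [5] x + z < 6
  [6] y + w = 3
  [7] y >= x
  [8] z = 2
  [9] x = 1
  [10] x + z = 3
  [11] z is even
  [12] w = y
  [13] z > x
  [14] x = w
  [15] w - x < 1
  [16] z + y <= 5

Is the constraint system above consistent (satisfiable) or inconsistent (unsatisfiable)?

Unsatisfiable

Constraint 9 fixes x = 1 and constraint 8 fixes z = 2. Constraints 2, 12, and 14 give x = w = y = z, so x = z. But 1 ≠ 2 — contradiction.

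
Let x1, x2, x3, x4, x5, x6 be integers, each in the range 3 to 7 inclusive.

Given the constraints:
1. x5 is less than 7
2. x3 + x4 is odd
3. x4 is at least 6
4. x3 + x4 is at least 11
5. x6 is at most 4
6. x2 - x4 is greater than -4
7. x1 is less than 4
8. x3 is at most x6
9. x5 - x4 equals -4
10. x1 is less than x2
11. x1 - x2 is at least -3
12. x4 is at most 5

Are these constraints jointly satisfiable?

Unsatisfiable

From constraints 5 and 8: x3 ≤ x6 ≤ 4. From constraint 12: x4 ≤ 5. Hence x3 + x4 ≤ 9. But constraint 4 requires x3 + x4 ≥ 11, and 11 > 9. Contradiction.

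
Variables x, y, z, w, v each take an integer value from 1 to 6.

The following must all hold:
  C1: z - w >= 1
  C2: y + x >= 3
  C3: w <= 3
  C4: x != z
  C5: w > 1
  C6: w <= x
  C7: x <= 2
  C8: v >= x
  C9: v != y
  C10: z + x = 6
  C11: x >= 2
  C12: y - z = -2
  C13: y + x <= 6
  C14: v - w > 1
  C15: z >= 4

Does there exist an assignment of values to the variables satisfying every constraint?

Take x = 2, y = 2, z = 4, w = 2, v = 6. Then constraint 1: z - w = 2; constraint 2: y + x = 4, and every other listed constraint is also met.

Satisfiable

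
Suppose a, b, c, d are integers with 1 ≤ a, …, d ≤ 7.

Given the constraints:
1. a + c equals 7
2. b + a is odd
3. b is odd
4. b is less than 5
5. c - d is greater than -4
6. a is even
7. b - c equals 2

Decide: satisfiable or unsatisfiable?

Setting (a, b, c, d) = (6, 3, 1, 2) satisfies everything: constraint 1: a + c = 7; constraint 5: c - d = -1, and the others follow.

Satisfiable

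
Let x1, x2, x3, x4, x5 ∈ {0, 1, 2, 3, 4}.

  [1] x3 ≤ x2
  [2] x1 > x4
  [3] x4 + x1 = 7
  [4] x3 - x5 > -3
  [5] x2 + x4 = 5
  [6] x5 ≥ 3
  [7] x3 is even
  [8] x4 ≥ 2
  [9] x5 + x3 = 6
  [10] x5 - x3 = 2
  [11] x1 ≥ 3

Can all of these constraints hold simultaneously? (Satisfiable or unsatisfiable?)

Satisfiable

One satisfying assignment is x1 = 4, x2 = 2, x3 = 2, x4 = 3, x5 = 4.
For the less obvious constraints — constraint 3: x4 + x1 = 7; constraint 4: x3 - x5 = -2 — and the others hold by inspection.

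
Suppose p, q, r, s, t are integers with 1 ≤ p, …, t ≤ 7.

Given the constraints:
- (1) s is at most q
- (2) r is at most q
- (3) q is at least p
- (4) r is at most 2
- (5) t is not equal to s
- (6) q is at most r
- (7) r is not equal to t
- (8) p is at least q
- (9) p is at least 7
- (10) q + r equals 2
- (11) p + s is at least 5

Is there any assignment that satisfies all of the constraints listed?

Unsatisfiable

From constraints 3 and 9: q ≥ p and p ≥ 7, so q ≥ 7. From constraints 4 and 6: q ≤ r and r ≤ 2, so q ≤ 2. But 2 < 7, so no value of q works.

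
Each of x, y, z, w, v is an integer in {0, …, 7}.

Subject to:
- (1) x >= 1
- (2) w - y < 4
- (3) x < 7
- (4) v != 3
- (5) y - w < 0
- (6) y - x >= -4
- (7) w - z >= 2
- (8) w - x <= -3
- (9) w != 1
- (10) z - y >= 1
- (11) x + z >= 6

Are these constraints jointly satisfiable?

Unsatisfiable

Constraints 6, 7, 8, and 10 give w − z ≥ 2, z − y ≥ 1, y − x ≥ -4, x − w ≥ 3.
Adding all 4 inequalities: the left sides telescope to 0, and the right sides sum to 2 + 1 + (-4) + 3 = 2. So 0 ≥ 2, which is false.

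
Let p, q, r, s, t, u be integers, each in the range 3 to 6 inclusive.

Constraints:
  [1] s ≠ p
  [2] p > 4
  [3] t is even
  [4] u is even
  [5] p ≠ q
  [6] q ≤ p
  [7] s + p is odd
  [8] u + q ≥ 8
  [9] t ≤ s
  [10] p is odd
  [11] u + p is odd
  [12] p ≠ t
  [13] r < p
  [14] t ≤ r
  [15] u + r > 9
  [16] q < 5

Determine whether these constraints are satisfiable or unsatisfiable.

Satisfiable

Take p = 5, q = 4, r = 4, s = 6, t = 4, u = 6. Then constraint 3: t = 4 is even; constraint 8: u + q = 10; constraint 15: u + r = 10, and every other listed constraint is also met.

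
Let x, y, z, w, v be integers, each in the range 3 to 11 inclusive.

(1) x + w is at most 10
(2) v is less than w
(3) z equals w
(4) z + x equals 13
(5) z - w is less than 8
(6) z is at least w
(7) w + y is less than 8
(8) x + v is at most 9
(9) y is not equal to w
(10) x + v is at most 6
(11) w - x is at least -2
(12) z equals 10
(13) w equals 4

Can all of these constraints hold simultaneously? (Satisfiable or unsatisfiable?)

Constraint 12 fixes z = 10 and constraint 13 fixes w = 4, but constraint 3 requires z = w. Since 10 ≠ 4, contradiction.

Unsatisfiable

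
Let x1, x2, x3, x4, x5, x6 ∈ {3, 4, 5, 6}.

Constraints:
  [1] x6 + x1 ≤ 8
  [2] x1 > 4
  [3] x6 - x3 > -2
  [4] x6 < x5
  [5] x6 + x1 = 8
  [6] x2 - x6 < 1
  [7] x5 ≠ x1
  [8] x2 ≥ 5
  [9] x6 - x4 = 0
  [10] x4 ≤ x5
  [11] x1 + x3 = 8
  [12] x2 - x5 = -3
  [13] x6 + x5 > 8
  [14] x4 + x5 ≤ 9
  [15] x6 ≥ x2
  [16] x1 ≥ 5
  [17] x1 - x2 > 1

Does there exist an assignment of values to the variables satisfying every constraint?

Unsatisfiable

From constraints 8 and 15: x6 ≥ x2 ≥ 5. From constraint 16: x1 ≥ 5. Hence x6 + x1 ≥ 10. But constraint 5 requires x6 + x1 = 8, and 8 < 10. Contradiction.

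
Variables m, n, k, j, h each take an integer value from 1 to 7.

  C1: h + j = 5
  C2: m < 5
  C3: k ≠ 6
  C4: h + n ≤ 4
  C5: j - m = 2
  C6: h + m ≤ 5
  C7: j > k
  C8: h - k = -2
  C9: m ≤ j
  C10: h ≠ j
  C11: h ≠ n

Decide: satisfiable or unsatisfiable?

Satisfiable

Take m = 2, n = 2, k = 3, j = 4, h = 1. Then constraint 1: h + j = 5; constraint 4: h + n = 3; constraint 5: j - m = 2, and every other listed constraint is also met.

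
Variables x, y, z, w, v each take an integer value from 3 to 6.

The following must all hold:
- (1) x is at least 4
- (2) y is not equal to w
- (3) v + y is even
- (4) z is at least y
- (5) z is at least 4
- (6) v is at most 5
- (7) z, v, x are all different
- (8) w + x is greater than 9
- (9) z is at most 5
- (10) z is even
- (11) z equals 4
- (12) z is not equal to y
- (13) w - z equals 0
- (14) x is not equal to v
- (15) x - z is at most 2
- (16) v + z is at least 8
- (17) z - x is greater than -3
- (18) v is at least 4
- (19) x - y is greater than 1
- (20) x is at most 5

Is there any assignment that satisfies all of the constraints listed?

Constraints 1, 5, 6, 9, 18, and 20 confine each of z, v, x to the 2 values {4, 5}.
Constraint 7 requires all 3 of them to be distinct, but only 2 values are available — impossible by the pigeonhole principle.

Unsatisfiable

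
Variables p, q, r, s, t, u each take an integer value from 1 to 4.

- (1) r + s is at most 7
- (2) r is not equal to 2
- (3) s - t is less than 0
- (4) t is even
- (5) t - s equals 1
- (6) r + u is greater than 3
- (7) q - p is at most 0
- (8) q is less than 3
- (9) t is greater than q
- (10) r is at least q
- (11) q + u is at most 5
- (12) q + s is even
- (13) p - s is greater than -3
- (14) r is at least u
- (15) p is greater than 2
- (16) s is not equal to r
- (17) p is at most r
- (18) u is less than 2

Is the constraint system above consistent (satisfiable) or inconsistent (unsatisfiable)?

Satisfiable

One satisfying assignment is p = 3, q = 1, r = 4, s = 3, t = 4, u = 1.
For the less obvious constraints — constraint 1: r + s = 7; constraint 3: s - t = -1; constraint 5: t - s = 1 — and the others hold by inspection.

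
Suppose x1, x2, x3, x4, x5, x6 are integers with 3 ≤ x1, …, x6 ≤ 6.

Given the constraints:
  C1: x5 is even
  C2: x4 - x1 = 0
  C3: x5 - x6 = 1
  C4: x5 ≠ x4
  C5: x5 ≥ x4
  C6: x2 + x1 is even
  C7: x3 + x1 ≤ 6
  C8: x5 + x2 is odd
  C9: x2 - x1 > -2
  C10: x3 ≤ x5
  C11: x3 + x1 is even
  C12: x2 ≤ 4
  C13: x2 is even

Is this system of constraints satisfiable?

Unsatisfiable

Constraint 1 makes x5 even and constraint 13 makes x2 even, so x5 + x2 must be even. Constraint 8 says x5 + x2 is odd — contradiction.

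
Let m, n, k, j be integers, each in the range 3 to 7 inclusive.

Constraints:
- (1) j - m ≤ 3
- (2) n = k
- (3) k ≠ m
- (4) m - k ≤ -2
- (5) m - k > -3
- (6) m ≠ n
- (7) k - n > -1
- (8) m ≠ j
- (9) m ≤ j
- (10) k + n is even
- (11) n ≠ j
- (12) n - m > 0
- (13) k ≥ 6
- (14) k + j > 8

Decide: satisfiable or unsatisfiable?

Setting (m, n, k, j) = (4, 6, 6, 5) satisfies everything: constraint 1: j - m = 1; constraint 4: m - k = -2; constraint 5: m - k = -2, and the others follow.

Satisfiable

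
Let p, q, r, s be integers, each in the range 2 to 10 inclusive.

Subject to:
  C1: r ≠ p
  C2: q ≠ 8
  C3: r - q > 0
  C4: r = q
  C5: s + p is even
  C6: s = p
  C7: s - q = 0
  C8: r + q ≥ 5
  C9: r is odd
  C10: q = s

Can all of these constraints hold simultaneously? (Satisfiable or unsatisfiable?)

From constraints 4, 6, and 10, r = q = s = p, so r = p. But constraint 1 says r ≠ p. Contradiction.

Unsatisfiable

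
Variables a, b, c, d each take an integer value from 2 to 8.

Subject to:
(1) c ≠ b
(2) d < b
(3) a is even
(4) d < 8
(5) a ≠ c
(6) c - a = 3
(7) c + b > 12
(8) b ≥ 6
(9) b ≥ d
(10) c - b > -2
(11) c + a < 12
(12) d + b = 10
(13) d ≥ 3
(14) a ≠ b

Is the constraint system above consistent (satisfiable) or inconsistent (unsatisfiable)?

Try a = 4, b = 6, c = 7, d = 4.
Check constraint 6: c - a = 3; constraint 7: c + b = 13; constraint 10: c - b = 1. The remaining constraints are straightforward to verify.

Satisfiable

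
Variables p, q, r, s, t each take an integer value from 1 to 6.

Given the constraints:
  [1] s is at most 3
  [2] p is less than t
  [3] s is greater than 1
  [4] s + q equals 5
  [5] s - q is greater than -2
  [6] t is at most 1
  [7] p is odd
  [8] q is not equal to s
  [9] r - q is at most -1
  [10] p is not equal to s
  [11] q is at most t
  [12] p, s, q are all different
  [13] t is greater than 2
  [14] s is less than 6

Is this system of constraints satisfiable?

From constraint 1: s ≤ 3. From constraints 6 and 11: q ≤ t ≤ 1. Hence s + q ≤ 4. But constraint 4 requires s + q = 5, and 5 > 4. Contradiction.

Unsatisfiable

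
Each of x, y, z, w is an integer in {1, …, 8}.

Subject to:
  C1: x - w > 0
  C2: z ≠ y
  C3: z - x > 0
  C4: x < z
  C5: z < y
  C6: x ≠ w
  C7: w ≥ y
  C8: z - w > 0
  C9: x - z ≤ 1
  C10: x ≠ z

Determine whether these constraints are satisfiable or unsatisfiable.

Unsatisfiable

Constraints 1, 3, 5, and 7 give x < z, z < y, y ≤ w, w < x. Chaining: x < z < y ≤ w < x, which forces x < x — impossible.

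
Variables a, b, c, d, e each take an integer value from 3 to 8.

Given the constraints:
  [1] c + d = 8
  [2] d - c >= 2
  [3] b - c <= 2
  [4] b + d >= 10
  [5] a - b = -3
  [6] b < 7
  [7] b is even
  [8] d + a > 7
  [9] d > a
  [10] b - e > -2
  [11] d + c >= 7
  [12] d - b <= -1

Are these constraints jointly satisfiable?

Unsatisfiable

Constraints 2, 3, and 12 give d − c ≥ 2, c − b ≥ -2, b − d ≥ 1.
Adding all 3 inequalities: the left sides telescope to 0, and the right sides sum to 2 + (-2) + 1 = 1. So 0 ≥ 1, which is false.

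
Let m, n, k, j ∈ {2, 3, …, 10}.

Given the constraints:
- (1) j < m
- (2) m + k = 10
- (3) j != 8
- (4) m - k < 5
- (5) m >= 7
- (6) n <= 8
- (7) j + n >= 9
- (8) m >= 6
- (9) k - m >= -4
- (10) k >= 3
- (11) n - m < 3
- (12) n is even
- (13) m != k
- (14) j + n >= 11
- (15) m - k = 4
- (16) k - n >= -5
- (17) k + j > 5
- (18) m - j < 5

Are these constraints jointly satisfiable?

Try m = 7, n = 8, k = 3, j = 3.
Check constraint 2: m + k = 10; constraint 4: m - k = 4. The remaining constraints are straightforward to verify.

Satisfiable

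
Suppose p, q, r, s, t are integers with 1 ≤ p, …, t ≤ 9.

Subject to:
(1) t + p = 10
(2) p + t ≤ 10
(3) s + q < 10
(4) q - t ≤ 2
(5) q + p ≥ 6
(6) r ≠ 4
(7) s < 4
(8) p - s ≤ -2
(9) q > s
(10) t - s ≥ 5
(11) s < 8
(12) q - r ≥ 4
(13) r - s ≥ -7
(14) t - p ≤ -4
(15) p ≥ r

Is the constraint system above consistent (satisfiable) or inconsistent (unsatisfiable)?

Constraints 4, 8, 12, 13, and 14 give s − p ≥ 2, p − t ≥ 4, t − q ≥ -2, q − r ≥ 4, r − s ≥ -7.
Adding all 5 inequalities: the left sides telescope to 0, and the right sides sum to 2 + 4 + (-2) + 4 + (-7) = 1. So 0 ≥ 1, which is false.

Unsatisfiable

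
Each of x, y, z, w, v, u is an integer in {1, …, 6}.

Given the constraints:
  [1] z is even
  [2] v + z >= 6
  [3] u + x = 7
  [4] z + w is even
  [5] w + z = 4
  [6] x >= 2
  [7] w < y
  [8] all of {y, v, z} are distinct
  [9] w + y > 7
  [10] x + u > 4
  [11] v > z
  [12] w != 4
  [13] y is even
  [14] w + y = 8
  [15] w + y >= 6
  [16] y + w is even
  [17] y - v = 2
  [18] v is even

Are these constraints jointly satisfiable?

Satisfiable

One satisfying assignment is x = 4, y = 6, z = 2, w = 2, v = 4, u = 3.
For the less obvious constraints — constraint 2: v + z = 6; constraint 3: u + x = 7 — and the others hold by inspection.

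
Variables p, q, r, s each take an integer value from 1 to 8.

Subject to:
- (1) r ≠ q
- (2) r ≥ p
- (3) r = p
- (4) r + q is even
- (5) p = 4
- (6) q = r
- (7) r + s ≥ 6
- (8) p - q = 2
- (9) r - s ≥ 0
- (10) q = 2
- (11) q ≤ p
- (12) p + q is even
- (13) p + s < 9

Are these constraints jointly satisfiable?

Constraint 10 fixes q = 2 and constraint 5 fixes p = 4. Constraints 3 and 6 give q = r = p, so q = p. But 2 ≠ 4 — contradiction.

Unsatisfiable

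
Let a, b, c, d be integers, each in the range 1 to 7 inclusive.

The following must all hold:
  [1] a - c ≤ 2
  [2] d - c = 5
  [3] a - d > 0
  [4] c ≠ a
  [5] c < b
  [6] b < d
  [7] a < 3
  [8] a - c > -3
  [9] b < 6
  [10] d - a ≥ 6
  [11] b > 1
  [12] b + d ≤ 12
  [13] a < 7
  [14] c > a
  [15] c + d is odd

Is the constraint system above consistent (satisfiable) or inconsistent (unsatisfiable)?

Constraints 3, 5, 6, and 14 give a < c, c < b, b < d, d < a. Chaining: a < c < b < d < a, which forces a < a — impossible.

Unsatisfiable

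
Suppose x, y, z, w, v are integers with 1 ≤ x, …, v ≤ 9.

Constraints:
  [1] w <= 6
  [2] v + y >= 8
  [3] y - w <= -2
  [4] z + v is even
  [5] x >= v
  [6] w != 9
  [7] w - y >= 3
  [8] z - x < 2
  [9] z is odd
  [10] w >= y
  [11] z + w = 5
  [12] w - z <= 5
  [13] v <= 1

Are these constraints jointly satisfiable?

Unsatisfiable

From constraint 13: v ≤ 1. From constraints 1 and 10: y ≤ w ≤ 6. Hence v + y ≤ 7. But constraint 2 requires v + y ≥ 8, and 8 > 7. Contradiction.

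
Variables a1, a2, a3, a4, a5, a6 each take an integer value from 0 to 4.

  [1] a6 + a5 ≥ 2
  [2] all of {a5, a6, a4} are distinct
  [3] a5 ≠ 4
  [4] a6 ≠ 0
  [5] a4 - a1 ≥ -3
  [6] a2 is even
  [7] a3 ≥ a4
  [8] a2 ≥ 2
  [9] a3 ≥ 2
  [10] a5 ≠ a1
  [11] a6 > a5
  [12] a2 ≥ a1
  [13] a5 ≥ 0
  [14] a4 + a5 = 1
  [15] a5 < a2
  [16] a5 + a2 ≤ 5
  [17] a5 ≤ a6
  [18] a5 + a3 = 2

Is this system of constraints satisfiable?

Take a1 = 1, a2 = 2, a3 = 2, a4 = 1, a5 = 0, a6 = 2. Then constraint 1: a6 + a5 = 2; constraint 5: a4 - a1 = 0, and every other listed constraint is also met.

Satisfiable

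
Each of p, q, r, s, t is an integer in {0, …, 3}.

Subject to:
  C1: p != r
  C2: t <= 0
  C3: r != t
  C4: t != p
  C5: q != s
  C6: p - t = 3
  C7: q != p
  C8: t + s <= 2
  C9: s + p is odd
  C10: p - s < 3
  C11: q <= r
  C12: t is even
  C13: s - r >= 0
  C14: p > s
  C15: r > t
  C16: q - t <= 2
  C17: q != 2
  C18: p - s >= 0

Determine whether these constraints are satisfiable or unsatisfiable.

The assignment p = 3, q = 0, r = 1, s = 2, t = 0 works:
  constraint 6 holds since p - t = 3.
  constraint 8 holds since t + s = 2.
  constraint 10 holds since p - s = 1.
The rest check out directly.

Satisfiable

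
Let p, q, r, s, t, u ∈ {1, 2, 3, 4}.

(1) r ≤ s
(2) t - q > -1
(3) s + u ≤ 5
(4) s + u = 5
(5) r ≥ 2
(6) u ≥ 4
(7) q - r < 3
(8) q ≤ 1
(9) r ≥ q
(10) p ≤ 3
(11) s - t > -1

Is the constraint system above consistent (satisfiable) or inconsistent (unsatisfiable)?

From constraints 1 and 5: s ≥ r ≥ 2. From constraint 6: u ≥ 4. Hence s + u ≥ 6. But constraint 3 requires s + u ≤ 5, and 5 < 6. Contradiction.

Unsatisfiable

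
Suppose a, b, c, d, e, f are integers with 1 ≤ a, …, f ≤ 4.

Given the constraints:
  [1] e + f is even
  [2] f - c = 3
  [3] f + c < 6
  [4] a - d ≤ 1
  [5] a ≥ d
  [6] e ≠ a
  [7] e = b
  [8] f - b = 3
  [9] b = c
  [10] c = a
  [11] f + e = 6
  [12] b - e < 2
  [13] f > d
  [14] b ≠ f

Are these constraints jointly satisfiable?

From constraints 7, 9, and 10, e = b = c = a, so e = a. But constraint 6 says e ≠ a. Contradiction.

Unsatisfiable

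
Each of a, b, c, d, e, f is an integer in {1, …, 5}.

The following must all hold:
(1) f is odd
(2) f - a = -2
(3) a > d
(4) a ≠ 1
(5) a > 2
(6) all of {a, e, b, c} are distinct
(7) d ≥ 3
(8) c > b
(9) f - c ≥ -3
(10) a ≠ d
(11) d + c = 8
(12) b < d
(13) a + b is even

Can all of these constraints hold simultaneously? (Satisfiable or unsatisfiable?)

Satisfiable

Try a = 5, b = 1, c = 4, d = 4, e = 3, f = 3.
Check constraint 2: f - a = -2; constraint 9: f - c = -1. The remaining constraints are straightforward to verify.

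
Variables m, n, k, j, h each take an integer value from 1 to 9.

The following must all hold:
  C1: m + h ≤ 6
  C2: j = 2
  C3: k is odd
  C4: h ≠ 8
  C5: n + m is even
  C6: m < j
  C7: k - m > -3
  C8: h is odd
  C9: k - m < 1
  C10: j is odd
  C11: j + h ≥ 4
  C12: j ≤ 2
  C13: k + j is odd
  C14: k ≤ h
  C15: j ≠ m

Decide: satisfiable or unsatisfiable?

Unsatisfiable

Constraint 3 makes k odd and constraint 10 makes j odd, so k + j must be even. Constraint 13 says k + j is odd — contradiction.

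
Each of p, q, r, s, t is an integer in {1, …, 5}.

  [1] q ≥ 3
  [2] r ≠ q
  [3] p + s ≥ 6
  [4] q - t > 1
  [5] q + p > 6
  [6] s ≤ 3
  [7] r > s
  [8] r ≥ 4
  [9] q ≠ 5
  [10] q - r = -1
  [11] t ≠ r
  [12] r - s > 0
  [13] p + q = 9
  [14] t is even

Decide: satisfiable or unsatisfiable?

Satisfiable

The assignment p = 5, q = 4, r = 5, s = 3, t = 2 works:
  constraint 3 holds since p + s = 8.
  constraint 4 holds since q - t = 2.
The rest check out directly.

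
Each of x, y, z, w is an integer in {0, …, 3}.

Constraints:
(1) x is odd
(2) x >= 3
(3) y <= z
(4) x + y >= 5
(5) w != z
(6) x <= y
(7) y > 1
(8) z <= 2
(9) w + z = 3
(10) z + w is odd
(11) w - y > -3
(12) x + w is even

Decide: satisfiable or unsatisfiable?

From constraints 2 and 6: y ≥ x and x ≥ 3, so y ≥ 3. From constraints 3 and 8: y ≤ z and z ≤ 2, so y ≤ 2. But 2 < 3, so no value of y works.

Unsatisfiable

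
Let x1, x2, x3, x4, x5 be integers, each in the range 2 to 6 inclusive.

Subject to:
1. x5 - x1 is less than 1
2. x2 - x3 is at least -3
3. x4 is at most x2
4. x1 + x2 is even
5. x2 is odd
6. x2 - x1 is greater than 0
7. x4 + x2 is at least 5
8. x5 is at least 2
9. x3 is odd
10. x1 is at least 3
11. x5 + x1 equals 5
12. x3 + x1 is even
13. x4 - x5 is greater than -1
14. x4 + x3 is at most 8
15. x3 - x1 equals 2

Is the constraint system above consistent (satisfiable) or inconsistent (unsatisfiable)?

Take x1 = 3, x2 = 5, x3 = 5, x4 = 3, x5 = 2. Then constraint 1: x5 - x1 = -1; constraint 2: x2 - x3 = 0; constraint 6: x2 - x1 = 2, and every other listed constraint is also met.

Satisfiable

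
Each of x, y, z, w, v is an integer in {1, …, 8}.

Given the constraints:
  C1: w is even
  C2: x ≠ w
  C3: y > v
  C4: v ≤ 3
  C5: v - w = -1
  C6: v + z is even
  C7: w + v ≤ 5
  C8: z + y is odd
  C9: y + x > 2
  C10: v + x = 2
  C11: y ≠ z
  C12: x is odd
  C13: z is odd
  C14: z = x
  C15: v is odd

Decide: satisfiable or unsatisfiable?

Take x = 1, y = 4, z = 1, w = 2, v = 1. Then constraint 5: v - w = -1; constraint 7: w + v = 3, and every other listed constraint is also met.

Satisfiable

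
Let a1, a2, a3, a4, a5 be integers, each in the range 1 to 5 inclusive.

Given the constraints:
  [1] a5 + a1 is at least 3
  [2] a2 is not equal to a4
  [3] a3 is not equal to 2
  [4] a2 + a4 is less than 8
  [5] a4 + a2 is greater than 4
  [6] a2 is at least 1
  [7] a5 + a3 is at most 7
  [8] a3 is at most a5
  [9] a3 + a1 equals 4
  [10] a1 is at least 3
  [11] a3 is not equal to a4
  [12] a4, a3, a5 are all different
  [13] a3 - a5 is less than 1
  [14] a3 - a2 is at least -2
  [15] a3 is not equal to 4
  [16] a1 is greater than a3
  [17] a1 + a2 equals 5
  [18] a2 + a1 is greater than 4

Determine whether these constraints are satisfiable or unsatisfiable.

Setting (a1, a2, a3, a4, a5) = (3, 2, 1, 4, 3) satisfies everything: constraint 1: a5 + a1 = 6; constraint 4: a2 + a4 = 6; constraint 5: a4 + a2 = 6, and the others follow.

Satisfiable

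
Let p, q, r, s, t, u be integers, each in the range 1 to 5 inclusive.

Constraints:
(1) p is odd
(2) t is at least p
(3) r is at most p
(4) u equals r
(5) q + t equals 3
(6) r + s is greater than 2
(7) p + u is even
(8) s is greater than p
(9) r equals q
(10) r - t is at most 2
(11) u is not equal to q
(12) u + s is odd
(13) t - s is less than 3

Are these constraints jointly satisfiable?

Unsatisfiable

From constraints 4 and 9, u = r = q, so u = q. But constraint 11 says u ≠ q. Contradiction.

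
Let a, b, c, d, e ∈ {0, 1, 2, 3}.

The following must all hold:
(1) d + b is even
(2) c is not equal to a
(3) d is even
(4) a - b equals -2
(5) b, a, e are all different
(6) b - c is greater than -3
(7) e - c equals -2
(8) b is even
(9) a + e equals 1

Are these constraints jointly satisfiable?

Try a = 0, b = 2, c = 3, d = 0, e = 1.
Check constraint 4: a - b = -2; constraint 6: b - c = -1; constraint 7: e - c = -2. The remaining constraints are straightforward to verify.

Satisfiable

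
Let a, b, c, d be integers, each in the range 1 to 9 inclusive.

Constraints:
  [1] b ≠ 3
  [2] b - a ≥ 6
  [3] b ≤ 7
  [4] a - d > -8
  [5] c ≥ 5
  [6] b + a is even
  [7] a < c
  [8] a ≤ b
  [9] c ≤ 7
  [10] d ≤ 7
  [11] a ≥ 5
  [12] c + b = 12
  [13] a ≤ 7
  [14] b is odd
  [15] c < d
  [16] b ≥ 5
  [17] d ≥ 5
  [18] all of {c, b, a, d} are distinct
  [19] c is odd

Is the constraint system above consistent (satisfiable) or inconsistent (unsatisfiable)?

Constraints 3, 5, 9, 10, 11, 13, 16, and 17 confine each of c, b, a, d to the 3 values {5, …, 7}.
Constraint 18 requires all 4 of them to be distinct, but only 3 values are available — impossible by the pigeonhole principle.

Unsatisfiable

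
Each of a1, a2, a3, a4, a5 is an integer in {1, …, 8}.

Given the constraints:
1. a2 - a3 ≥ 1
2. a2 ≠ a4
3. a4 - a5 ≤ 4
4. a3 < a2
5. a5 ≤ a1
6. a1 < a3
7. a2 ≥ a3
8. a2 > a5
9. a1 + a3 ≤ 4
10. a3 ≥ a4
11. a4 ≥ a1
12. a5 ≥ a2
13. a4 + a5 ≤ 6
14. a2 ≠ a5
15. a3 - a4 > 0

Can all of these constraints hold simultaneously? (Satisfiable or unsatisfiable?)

Unsatisfiable

Constraints 4, 5, 11, 12, and 15 give a4 < a3, a3 < a2, a2 ≤ a5, a5 ≤ a1, a1 ≤ a4. Chaining: a4 < a3 < a2 ≤ a5 ≤ a1 ≤ a4, which forces a4 < a4 — impossible.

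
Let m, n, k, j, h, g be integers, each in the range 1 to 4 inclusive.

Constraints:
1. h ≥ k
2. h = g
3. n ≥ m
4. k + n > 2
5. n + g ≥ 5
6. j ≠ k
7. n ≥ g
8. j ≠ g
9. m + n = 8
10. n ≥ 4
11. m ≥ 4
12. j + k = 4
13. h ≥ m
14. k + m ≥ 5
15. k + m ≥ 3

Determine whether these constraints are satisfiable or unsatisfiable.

Try m = 4, n = 4, k = 1, j = 3, h = 4, g = 4.
Check constraint 4: k + n = 5; constraint 5: n + g = 8; constraint 9: m + n = 8. The remaining constraints are straightforward to verify.

Satisfiable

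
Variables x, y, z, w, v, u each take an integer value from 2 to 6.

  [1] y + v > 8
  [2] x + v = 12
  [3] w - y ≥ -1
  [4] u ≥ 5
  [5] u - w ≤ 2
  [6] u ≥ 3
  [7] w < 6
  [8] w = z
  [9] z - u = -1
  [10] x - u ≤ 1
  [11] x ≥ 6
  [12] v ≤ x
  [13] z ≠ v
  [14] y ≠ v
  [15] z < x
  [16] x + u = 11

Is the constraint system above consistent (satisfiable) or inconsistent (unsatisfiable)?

Take x = 6, y = 3, z = 4, w = 4, v = 6, u = 5. Then constraint 1: y + v = 9; constraint 2: x + v = 12, and every other listed constraint is also met.

Satisfiable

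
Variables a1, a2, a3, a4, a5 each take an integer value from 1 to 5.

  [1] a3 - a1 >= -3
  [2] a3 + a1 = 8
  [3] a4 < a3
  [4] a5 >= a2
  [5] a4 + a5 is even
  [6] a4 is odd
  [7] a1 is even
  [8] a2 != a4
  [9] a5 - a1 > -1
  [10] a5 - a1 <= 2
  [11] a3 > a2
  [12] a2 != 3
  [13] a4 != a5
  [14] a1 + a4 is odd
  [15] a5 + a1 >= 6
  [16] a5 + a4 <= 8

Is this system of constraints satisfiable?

Satisfiable

Take a1 = 4, a2 = 1, a3 = 4, a4 = 3, a5 = 5. Then constraint 1: a3 - a1 = 0; constraint 2: a3 + a1 = 8, and every other listed constraint is also met.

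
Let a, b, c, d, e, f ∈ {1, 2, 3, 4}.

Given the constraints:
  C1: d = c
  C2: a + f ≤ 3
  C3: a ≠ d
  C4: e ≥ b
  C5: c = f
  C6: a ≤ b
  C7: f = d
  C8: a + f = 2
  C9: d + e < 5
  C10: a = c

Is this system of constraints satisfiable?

From constraints 5, 7, and 10, a = c = f = d, so a = d. But constraint 3 says a ≠ d. Contradiction.

Unsatisfiable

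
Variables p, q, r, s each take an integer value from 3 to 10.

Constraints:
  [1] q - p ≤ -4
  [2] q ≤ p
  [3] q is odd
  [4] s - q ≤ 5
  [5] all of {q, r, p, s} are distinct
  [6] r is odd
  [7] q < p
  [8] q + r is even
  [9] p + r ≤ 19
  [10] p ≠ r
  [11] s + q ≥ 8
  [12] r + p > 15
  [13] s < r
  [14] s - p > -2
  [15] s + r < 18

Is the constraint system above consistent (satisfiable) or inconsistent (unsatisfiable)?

Satisfiable

Take p = 7, q = 3, r = 9, s = 8. Then constraint 1: q - p = -4; constraint 4: s - q = 5, and every other listed constraint is also met.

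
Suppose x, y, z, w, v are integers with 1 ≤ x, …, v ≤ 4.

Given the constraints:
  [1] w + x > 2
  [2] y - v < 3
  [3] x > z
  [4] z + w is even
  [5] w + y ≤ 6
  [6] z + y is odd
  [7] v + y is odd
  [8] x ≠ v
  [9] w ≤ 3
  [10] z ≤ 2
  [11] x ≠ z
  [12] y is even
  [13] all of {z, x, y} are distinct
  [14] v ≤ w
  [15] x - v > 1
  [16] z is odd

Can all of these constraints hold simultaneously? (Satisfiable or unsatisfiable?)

Satisfiable

Setting (x, y, z, w, v) = (3, 2, 1, 1, 1) satisfies everything: constraint 1: w + x = 4; constraint 2: y - v = 1, and the others follow.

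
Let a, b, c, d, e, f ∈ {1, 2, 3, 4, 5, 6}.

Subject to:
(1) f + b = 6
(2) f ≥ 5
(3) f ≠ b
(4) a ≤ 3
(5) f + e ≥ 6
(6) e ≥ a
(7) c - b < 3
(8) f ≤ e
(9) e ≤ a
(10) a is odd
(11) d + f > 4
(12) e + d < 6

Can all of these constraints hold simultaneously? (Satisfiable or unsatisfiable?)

Unsatisfiable

From constraints 2 and 8: e ≥ f and f ≥ 5, so e ≥ 5. From constraints 4 and 9: e ≤ a and a ≤ 3, so e ≤ 3. But 3 < 5, so no value of e works.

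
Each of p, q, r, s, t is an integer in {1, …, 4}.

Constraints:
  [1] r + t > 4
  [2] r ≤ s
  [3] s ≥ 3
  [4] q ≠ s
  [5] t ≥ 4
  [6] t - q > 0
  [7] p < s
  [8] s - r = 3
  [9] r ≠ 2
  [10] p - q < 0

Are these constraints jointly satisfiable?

Take p = 1, q = 2, r = 1, s = 4, t = 4. Then constraint 1: r + t = 5; constraint 6: t - q = 2; constraint 8: s - r = 3, and every other listed constraint is also met.

Satisfiable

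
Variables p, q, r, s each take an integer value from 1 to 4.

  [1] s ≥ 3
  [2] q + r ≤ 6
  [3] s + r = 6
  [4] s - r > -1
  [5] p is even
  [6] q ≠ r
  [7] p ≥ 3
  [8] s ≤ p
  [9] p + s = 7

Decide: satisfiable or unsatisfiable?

Satisfiable

The assignment p = 4, q = 1, r = 3, s = 3 works:
  constraint 2 holds since q + r = 4.
  constraint 3 holds since s + r = 6.
The rest check out directly.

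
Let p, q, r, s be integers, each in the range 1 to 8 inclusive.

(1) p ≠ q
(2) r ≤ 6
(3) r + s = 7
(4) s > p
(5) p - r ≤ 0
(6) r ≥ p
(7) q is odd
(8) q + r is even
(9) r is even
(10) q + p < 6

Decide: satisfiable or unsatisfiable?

Constraint 7 makes q odd and constraint 9 makes r even, so q + r must be odd. Constraint 8 says q + r is even — contradiction.

Unsatisfiable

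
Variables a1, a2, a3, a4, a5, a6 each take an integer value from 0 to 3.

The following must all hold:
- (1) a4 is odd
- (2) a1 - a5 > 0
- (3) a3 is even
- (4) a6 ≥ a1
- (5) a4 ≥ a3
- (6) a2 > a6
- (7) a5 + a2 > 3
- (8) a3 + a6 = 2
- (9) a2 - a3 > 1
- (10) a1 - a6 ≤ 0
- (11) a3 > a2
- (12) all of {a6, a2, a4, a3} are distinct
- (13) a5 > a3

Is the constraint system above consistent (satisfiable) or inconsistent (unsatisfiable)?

Unsatisfiable

Constraints 2, 6, 10, 11, and 13 give a1 ≤ a6, a6 < a2, a2 < a3, a3 < a5, a5 < a1. Chaining: a1 ≤ a6 < a2 < a3 < a5 < a1, which forces a1 < a1 — impossible.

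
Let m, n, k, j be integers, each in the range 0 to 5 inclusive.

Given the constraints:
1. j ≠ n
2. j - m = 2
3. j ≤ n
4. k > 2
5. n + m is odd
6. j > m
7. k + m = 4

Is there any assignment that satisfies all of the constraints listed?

Satisfiable

One satisfying assignment is m = 1, n = 4, k = 3, j = 3.
For the less obvious constraints — constraint 2: j - m = 2; constraint 5: n + m = 5 is odd; constraint 7: k + m = 4 — and the others hold by inspection.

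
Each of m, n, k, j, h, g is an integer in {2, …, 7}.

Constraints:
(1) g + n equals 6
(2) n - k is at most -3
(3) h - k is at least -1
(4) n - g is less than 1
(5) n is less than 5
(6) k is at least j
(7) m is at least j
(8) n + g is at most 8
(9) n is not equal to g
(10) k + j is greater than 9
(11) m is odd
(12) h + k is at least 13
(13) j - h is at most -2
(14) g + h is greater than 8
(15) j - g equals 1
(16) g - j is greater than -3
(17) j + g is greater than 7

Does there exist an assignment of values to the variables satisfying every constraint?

Take m = 7, n = 2, k = 7, j = 5, h = 7, g = 4. Then constraint 1: g + n = 6; constraint 2: n - k = -5, and every other listed constraint is also met.

Satisfiable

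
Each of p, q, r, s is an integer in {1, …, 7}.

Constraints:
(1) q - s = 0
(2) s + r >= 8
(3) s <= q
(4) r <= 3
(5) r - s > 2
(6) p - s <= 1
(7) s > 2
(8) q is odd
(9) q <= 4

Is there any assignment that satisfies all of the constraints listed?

From constraints 3 and 9: s ≤ q ≤ 4. From constraint 4: r ≤ 3. Hence s + r ≤ 7. But constraint 2 requires s + r ≥ 8, and 8 > 7. Contradiction.

Unsatisfiable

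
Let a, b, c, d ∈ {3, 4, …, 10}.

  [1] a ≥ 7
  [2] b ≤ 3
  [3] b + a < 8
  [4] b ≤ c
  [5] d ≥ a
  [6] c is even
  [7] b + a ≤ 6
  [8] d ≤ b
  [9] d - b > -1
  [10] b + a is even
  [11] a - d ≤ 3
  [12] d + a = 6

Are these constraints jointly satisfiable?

Unsatisfiable

From constraints 1 and 5: d ≥ a and a ≥ 7, so d ≥ 7. From constraints 2 and 8: d ≤ b and b ≤ 3, so d ≤ 3. But 3 < 7, so no value of d works.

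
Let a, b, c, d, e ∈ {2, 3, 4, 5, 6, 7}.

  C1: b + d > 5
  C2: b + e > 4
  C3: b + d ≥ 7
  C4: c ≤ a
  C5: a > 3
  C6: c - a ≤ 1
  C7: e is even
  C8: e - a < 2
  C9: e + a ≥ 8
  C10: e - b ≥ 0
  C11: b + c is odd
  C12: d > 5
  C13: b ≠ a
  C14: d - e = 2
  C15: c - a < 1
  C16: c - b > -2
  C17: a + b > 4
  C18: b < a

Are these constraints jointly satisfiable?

Try a = 4, b = 2, c = 3, d = 6, e = 4.
Check constraint 1: b + d = 8; constraint 2: b + e = 6. The remaining constraints are straightforward to verify.

Satisfiable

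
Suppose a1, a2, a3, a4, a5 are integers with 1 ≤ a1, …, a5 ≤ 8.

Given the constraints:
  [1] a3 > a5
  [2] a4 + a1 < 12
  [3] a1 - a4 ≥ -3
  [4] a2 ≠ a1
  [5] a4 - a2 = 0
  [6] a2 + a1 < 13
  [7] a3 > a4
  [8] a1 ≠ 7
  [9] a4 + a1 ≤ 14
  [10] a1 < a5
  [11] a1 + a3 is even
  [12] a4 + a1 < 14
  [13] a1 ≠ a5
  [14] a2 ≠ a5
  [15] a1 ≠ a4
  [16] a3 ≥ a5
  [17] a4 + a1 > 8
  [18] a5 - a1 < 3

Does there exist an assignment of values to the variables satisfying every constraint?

Satisfiable

Try a1 = 4, a2 = 7, a3 = 8, a4 = 7, a5 = 6.
Check constraint 2: a4 + a1 = 11; constraint 3: a1 - a4 = -3; constraint 5: a4 - a2 = 0. The remaining constraints are straightforward to verify.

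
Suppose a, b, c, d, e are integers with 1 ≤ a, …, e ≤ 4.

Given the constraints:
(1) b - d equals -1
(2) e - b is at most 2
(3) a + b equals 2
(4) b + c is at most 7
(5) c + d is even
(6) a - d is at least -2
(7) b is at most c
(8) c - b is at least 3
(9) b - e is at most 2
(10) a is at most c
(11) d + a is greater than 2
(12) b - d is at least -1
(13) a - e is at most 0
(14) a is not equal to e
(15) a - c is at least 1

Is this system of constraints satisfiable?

Constraints 2, 8, 13, and 15 give b − e ≥ -2, e − a ≥ 0, a − c ≥ 1, c − b ≥ 3.
Adding all 4 inequalities: the left sides telescope to 0, and the right sides sum to (-2) + 0 + 1 + 3 = 2. So 0 ≥ 2, which is false.

Unsatisfiable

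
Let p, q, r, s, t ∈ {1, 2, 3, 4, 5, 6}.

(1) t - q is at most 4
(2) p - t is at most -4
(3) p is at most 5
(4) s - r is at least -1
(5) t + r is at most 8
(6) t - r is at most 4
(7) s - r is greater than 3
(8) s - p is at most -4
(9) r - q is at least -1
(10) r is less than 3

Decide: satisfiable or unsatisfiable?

Constraints 1, 2, 4, 8, and 9 give r − q ≥ -1, q − t ≥ -4, t − p ≥ 4, p − s ≥ 4, s − r ≥ -1.
Adding all 5 inequalities: the left sides telescope to 0, and the right sides sum to (-1) + (-4) + 4 + 4 + (-1) = 2. So 0 ≥ 2, which is false.

Unsatisfiable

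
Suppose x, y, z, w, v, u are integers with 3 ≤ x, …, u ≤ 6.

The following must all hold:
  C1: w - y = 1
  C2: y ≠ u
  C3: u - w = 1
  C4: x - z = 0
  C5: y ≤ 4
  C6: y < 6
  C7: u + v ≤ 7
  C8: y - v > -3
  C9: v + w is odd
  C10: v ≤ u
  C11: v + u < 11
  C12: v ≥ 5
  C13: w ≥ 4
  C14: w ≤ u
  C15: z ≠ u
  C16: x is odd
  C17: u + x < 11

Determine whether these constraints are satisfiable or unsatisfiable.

From constraints 13 and 14: u ≥ w ≥ 4. From constraint 12: v ≥ 5. Hence u + v ≥ 9. But constraint 7 requires u + v ≤ 7, and 7 < 9. Contradiction.

Unsatisfiable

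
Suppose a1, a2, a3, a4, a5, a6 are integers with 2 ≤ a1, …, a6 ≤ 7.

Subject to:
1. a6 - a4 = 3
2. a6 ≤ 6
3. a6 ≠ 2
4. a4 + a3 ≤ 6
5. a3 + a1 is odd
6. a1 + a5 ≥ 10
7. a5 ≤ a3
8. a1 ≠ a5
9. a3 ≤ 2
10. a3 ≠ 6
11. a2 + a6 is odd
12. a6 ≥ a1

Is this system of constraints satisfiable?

From constraints 2 and 12: a1 ≤ a6 ≤ 6. From constraints 7 and 9: a5 ≤ a3 ≤ 2. Hence a1 + a5 ≤ 8. But constraint 6 requires a1 + a5 ≥ 10, and 10 > 8. Contradiction.

Unsatisfiable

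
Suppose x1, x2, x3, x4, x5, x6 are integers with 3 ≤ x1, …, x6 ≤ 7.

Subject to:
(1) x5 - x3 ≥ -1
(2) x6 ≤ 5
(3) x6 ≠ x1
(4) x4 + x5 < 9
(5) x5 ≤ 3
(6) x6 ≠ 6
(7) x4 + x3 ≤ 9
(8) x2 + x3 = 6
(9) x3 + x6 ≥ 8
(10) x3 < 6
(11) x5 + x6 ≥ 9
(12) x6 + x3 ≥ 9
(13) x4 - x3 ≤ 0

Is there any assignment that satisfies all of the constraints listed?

From constraint 5: x5 ≤ 3. From constraint 2: x6 ≤ 5. Hence x5 + x6 ≤ 8. But constraint 11 requires x5 + x6 ≥ 9, and 9 > 8. Contradiction.

Unsatisfiable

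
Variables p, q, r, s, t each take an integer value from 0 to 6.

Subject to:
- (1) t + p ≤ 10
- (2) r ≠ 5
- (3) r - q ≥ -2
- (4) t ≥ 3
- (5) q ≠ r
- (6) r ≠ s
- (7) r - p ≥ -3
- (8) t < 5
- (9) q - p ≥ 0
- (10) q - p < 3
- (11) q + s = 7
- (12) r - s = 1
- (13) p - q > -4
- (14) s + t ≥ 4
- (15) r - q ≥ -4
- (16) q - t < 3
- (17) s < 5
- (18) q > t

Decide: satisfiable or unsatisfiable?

Satisfiable

Take p = 3, q = 5, r = 3, s = 2, t = 4. Then constraint 1: t + p = 7; constraint 3: r - q = -2; constraint 7: r - p = 0, and every other listed constraint is also met.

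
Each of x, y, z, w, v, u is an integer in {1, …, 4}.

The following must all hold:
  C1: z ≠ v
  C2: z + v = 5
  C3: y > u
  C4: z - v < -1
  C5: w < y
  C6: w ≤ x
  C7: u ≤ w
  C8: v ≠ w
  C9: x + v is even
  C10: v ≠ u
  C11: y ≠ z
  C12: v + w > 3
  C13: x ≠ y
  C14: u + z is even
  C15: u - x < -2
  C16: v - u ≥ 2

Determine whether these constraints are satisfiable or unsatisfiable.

The assignment x = 4, y = 2, z = 1, w = 1, v = 4, u = 1 works:
  constraint 2 holds since z + v = 5.
  constraint 4 holds since z - v = -3.
The rest check out directly.

Satisfiable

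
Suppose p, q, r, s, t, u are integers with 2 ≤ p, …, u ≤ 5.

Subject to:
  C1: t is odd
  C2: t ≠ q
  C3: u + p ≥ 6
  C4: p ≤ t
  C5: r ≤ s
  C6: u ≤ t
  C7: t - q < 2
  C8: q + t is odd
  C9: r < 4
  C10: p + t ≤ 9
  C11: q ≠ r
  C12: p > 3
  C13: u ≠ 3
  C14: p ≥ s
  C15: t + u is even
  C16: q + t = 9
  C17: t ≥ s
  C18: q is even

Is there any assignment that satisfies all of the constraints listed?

Satisfiable

One satisfying assignment is p = 4, q = 4, r = 3, s = 3, t = 5, u = 5.
For the less obvious constraints — constraint 3: u + p = 9; constraint 7: t - q = 1; constraint 10: p + t = 9 — and the others hold by inspection.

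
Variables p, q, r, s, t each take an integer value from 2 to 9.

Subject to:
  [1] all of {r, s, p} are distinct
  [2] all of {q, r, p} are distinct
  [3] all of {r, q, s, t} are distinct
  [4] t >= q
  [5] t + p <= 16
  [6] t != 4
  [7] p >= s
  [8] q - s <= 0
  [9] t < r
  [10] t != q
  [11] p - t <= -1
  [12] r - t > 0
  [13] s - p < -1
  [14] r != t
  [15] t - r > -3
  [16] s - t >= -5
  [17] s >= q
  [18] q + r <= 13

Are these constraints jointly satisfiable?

Try p = 7, q = 2, r = 9, s = 4, t = 8.
Check constraint 5: t + p = 15; constraint 8: q - s = -2. The remaining constraints are straightforward to verify.

Satisfiable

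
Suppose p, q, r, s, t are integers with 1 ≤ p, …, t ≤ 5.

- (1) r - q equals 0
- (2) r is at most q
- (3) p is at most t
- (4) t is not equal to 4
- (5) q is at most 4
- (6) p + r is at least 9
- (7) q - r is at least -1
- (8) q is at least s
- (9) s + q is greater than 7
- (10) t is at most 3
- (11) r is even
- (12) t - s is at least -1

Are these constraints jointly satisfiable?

Unsatisfiable

From constraints 3 and 10: p ≤ t ≤ 3. From constraints 2 and 5: r ≤ q ≤ 4. Hence p + r ≤ 7. But constraint 6 requires p + r ≥ 9, and 9 > 7. Contradiction.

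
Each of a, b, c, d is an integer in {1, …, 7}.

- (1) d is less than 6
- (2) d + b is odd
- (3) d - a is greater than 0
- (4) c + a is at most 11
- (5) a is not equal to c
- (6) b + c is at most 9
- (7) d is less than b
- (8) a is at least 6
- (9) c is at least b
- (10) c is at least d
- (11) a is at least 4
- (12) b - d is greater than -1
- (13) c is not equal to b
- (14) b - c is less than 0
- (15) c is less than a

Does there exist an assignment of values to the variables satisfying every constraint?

Unsatisfiable

Constraints 3, 7, 14, and 15 give c < a, a < d, d < b, b < c. Chaining: c < a < d < b < c, which forces c < c — impossible.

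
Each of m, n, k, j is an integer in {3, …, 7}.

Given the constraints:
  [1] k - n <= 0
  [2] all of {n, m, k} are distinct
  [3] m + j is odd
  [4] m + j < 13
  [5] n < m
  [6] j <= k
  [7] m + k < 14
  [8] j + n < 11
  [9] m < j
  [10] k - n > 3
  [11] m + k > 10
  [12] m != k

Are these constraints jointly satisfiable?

Constraints 1, 5, 6, and 9 give k ≤ n, n < m, m < j, j ≤ k. Chaining: k ≤ n < m < j ≤ k, which forces k < k — impossible.

Unsatisfiable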